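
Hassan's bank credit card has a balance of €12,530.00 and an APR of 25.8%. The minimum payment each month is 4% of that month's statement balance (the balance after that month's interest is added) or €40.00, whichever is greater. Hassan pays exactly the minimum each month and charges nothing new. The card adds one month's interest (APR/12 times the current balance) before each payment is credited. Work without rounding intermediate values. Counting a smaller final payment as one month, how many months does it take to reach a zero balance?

Monthly rate r = 25.8%/12 = 2.15% = 0.0215.
While 4% of the post-interest balance exceeds €40.00, each month B ← (B·(1+r))·(1 − 0.04), i.e. B shrinks by the factor (1+r)·0.96 = 0.98064.
This holds for months 1–131. Entering month 132 the balance is €967.63; 4% of the post-interest balance is now below €40.00, so the flat €40.00 minimum applies from here.
From month 132 a fixed €40.00 at rate r clears €967.63 in 35 more payments. Total: 131 + 35 = 166 months.

166 months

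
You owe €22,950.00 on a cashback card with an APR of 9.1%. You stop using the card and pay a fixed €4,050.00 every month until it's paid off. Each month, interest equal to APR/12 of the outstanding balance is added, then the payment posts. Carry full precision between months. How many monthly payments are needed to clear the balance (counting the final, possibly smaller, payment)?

6 months

Monthly rate r = 9.1%/12 = 0.758333% = 0.00758333.
Recurrence: B ← B·(1+r) − €4,050.00.
Month 1: interest €174.04; balance after payment €19,074.04.
Month 2: interest €144.64; balance after payment €15,168.68.
Month 3: interest €115.03; balance after payment €11,233.71.
Month 4: interest €85.19; balance after payment €7,268.90.
Month 5: interest €55.12; balance after payment €3,274.02.
Month 6: interest €24.83; balance after payment €0.00.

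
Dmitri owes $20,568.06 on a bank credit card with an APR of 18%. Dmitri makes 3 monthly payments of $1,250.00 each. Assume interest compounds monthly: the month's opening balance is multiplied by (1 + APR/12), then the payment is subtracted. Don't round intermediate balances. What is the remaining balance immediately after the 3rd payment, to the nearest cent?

$17,701.04

Monthly rate r = 18%/12 = 1.5% = 0.015.
Each month: B ← B·(1+r) − $1,250.00.
Month 1: interest $308.52; balance after payment $19,626.58.
Month 2: interest $294.40; balance after payment $18,670.98.
Month 3: interest $280.06; balance after payment $17,701.04.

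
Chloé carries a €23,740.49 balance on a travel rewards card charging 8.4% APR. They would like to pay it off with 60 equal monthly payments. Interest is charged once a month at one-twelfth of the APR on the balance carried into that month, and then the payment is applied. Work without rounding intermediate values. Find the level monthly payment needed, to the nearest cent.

Monthly rate r = 8.4%/12 = 0.7% = 0.007.
Level-payment amortization: P = B₀·r / (1 − (1+r)^(−n)) = 23740.49·0.007 / (1 − 1.007^(−60)).
Denominator 1 − (1+r)^(−60) = 0.341991101.
P = 166.183 / 0.341991101 ≈ 485.93.

€485.93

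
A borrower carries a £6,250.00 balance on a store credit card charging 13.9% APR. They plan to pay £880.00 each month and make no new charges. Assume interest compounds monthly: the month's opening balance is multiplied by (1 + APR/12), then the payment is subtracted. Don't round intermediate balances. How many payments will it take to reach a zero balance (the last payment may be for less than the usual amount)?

Monthly rate r = 13.9%/12 = 1.15833% = 0.0115833.
Recurrence: B ← B·(1+r) − £880.00.
Month 1: interest £72.40; balance after payment £5,442.40.
Month 2: interest £63.04; balance after payment £4,625.44.
Closed form: n = −ln(1 − rB₀/P)/ln(1+r) = −ln(0.91773)/ln(1.01158) ≈ 7.454, so the balance reaches zero during payment 8.

8 payments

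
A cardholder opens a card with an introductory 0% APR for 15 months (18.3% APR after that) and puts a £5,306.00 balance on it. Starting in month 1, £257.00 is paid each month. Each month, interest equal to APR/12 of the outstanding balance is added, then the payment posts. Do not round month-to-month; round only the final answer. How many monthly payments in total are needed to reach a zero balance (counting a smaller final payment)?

21 payments

Promo months 1–15 at r₀ = 0%/12 = 0; months 16+ at r₁ = 18.3%/12 = 0.01525.
After month 15 (no interest yet): B = £5,306.00 − 15·£257.00 = £1,451.00.
Then at r₁ with £257.00/mo: n₂ = −ln(1 − r₁·B/P)/ln(1+r₁) ≈ 5.95 → 6 more payments.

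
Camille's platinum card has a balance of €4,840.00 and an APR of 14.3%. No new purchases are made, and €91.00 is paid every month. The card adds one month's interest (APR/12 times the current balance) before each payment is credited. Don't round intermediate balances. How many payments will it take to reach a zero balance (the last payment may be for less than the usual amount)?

85 payments

Monthly rate r = 14.3%/12 = 1.19167% = 0.0119167.
Recurrence: B ← B·(1+r) − €91.00.
Month 1: interest €57.68; balance after payment €4,806.68.
Month 2: interest €57.28; balance after payment €4,772.96.
Closed form: n = −ln(1 − rB₀/P)/ln(1+r) = −ln(0.36619)/ln(1.01192) ≈ 84.804, so the balance reaches zero during payment 85.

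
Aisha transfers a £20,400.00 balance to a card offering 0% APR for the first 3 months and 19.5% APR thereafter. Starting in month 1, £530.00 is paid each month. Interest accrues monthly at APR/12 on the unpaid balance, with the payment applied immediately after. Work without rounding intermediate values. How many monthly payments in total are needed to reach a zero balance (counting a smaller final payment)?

Promo months 1–3 at r₀ = 0%/12 = 0; months 4+ at r₁ = 19.5%/12 = 0.01625.
After month 3 (no interest yet): B = £20,400.00 − 3·£530.00 = £18,810.00.
Then at r₁ with £530.00/mo: n₂ = −ln(1 − r₁·B/P)/ln(1+r₁) ≈ 53.33 → 54 more payments.

57 payments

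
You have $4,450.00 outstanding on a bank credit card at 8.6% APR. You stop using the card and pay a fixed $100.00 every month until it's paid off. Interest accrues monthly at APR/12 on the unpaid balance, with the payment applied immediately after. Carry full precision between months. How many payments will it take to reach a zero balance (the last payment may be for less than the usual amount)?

Monthly rate r = 8.6%/12 = 0.716667% = 0.00716667.
Recurrence: B ← B·(1+r) − $100.00.
Month 1: interest $31.89; balance after payment $4,381.89.
Month 2: interest $31.40; balance after payment $4,313.30.
Closed form: n = −ln(1 − rB₀/P)/ln(1+r) = −ln(0.68108)/ln(1.00717) ≈ 53.783, so the balance reaches zero during payment 54.

54 months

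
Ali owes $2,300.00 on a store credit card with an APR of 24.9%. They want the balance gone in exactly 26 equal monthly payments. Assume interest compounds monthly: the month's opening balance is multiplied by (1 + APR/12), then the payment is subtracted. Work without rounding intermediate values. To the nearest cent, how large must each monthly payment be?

Monthly rate r = 24.9%/12 = 2.075% = 0.02075.
Level-payment amortization: P = B₀·r / (1 − (1+r)^(−n)) = 2300.00·0.02075 / (1 − 1.02075^(−26)).
Denominator 1 − (1+r)^(−26) = 0.413732396.
P = 47.725 / 0.413732396 ≈ 115.35.

$115.35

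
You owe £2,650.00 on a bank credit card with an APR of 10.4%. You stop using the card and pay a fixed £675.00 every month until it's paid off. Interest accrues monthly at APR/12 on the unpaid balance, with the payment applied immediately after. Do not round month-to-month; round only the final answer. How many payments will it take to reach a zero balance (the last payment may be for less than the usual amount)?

5 payments

Monthly rate r = 10.4%/12 = 0.866667% = 0.00866667.
Recurrence: B ← B·(1+r) − £675.00.
Month 1: interest £22.97; balance after payment £1,997.97.
Month 2: interest £17.32; balance after payment £1,340.28.
Month 3: interest £11.62; balance after payment £676.90.
Month 4: interest £5.87; balance after payment £7.76.
Month 5: interest £0.07; balance after payment £0.00.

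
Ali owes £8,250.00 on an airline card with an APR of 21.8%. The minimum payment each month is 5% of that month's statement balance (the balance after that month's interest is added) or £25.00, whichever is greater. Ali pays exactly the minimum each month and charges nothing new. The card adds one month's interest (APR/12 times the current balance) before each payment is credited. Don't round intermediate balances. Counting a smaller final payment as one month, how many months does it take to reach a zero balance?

Monthly rate r = 21.8%/12 = 1.81667% = 0.0181667.
While 5% of the post-interest balance exceeds £25.00, each month B ← (B·(1+r))·(1 − 0.05), i.e. B shrinks by the factor (1+r)·0.95 = 0.96726.
This holds for months 1–85. Entering month 86 the balance is £487.04; 5% of the post-interest balance is now below £25.00, so the flat £25.00 minimum applies from here.
From month 86 a fixed £25.00 at rate r clears £487.04 in 25 more payments. Total: 85 + 25 = 110 months.

110 months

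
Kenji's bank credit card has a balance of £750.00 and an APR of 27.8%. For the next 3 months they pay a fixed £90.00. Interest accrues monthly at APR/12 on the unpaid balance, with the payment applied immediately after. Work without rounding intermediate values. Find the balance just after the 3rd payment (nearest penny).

Monthly rate r = 27.8%/12 = 2.31667% = 0.0231667.
Each month: B ← B·(1+r) − £90.00.
Month 1: interest £17.38; balance after payment £677.38.
Month 2: interest £15.69; balance after payment £603.07.
Month 3: interest £13.97; balance after payment £527.04.

£527.04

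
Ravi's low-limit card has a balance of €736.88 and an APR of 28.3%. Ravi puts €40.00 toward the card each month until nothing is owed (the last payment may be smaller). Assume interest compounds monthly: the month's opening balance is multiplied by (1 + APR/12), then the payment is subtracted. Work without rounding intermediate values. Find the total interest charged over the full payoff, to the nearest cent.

€241.31

Monthly rate r = 28.3%/12 = 2.35833% = 0.0235833.
Payoff takes n = ⌈−ln(1 − rB₀/P)/ln(1+r)⌉ = ⌈24.452⌉ = 25 payments; the last is €18.19.
Total paid = 24·€40.00 + €18.19 = €978.19.
Total interest = total paid − principal = €978.19 − €736.88 = €241.31.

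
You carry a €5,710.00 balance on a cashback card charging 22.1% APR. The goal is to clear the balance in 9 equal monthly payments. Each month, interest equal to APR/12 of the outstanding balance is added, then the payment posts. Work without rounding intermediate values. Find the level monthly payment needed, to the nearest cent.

Monthly rate r = 22.1%/12 = 1.84167% = 0.0184167.
Level-payment amortization: P = B₀·r / (1 − (1+r)^(−n)) = 5710.00·0.0184167 / (1 − 1.01842^(−9)).
Denominator 1 − (1+r)^(−9) = 0.151463521.
P = 105.159 / 0.151463521 ≈ 694.29.

€694.29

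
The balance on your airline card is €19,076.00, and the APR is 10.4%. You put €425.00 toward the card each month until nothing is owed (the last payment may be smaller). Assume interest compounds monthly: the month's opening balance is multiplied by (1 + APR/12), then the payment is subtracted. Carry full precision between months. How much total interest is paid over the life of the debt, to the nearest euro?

€5,188

Monthly rate r = 10.4%/12 = 0.866667% = 0.00866667.
Payoff takes n = ⌈−ln(1 − rB₀/P)/ln(1+r)⌉ = ⌈57.091⌉ = 58 payments; the last is €38.96.
Total paid = 57·€425.00 + €38.96 = €24,263.96.
Total interest = total paid − principal = €24,263.96 − €19,076.00 = €5,187.96.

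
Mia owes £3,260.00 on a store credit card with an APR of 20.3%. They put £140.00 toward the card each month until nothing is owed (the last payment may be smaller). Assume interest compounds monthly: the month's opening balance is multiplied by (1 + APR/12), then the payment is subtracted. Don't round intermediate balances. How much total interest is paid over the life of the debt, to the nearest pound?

Monthly rate r = 20.3%/12 = 1.69167% = 0.0169167.
Payoff takes n = ⌈−ln(1 − rB₀/P)/ln(1+r)⌉ = ⌈29.850⌉ = 30 payments; the last is £119.14.
Total paid = 29·£140.00 + £119.14 = £4,179.14.
Total interest = total paid − principal = £4,179.14 − £3,260.00 = £919.14.

£919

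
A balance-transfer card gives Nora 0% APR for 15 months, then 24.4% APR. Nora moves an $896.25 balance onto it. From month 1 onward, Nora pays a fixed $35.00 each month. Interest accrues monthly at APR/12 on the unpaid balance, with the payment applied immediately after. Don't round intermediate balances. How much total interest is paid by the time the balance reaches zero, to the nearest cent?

Promo months 1–15 at r₀ = 0%/12 = 0; months 16+ at r₁ = 24.4%/12 = 0.0203333.
After month 15 (no interest yet): B = $896.25 − 15·$35.00 = $371.25.
Then at r₁ with $35.00/mo: n₂ = −ln(1 − r₁·B/P)/ln(1+r₁) ≈ 12.07 → 13 more payments.
Total paid = 27·$35.00 + $2.43 = $947.43; interest = $947.43 − $896.25 = $51.18.

$51.18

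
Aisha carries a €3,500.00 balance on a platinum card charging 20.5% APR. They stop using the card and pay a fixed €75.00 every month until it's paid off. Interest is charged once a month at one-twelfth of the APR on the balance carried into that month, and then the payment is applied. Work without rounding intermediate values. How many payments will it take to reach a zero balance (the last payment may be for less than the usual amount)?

Monthly rate r = 20.5%/12 = 1.70833% = 0.0170833.
Recurrence: B ← B·(1+r) − €75.00.
Month 1: interest €59.79; balance after payment €3,484.79.
Month 2: interest €59.53; balance after payment €3,469.32.
Closed form: n = −ln(1 − rB₀/P)/ln(1+r) = −ln(0.20278)/ln(1.01708) ≈ 94.199, so the balance reaches zero during payment 95.

95 months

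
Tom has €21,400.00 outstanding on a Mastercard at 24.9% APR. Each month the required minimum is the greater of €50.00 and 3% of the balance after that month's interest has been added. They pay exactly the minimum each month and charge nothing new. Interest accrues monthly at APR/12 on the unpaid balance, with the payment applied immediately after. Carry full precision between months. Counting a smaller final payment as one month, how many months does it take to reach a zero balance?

Monthly rate r = 24.9%/12 = 2.075% = 0.02075.
While 3% of the post-interest balance exceeds €50.00, each month B ← (B·(1+r))·(1 − 0.03), i.e. B shrinks by the factor (1+r)·0.97 = 0.99013.
This holds for months 1–260. Entering month 261 the balance is €1,622.20; 3% of the post-interest balance is now below €50.00, so the flat €50.00 minimum applies from here.
From month 261 a fixed €50.00 at rate r clears €1,622.20 in 55 more payments. Total: 260 + 55 = 315 months.

315 months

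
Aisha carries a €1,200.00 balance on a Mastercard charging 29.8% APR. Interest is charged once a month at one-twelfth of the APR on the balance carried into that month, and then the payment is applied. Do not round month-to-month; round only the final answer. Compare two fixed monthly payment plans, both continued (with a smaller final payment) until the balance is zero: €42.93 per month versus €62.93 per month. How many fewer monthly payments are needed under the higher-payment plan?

22 fewer payments

Monthly rate r = 29.8%/12 = 2.48333% = 0.0248333.
At €42.93/mo: n = ⌈−ln(1 − rB₀/P)/ln(1+r)⌉ = 49 payments (last €12.77); total interest = total paid − €1,200.00 = €873.41.
At €62.93/mo: 27 payments (last €9.86); total interest €446.04.
Payments saved = 49 − 27 = 22.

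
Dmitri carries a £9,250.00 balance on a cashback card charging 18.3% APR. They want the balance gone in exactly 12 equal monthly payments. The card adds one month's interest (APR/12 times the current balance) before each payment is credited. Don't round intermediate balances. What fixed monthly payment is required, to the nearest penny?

Monthly rate r = 18.3%/12 = 1.525% = 0.01525.
Level-payment amortization: P = B₀·r / (1 − (1+r)^(−n)) = 9250.00·0.01525 / (1 − 1.01525^(−12)).
Denominator 1 − (1+r)^(−12) = 0.166080706.
P = 141.062 / 0.166080706 ≈ 849.36.

£849.36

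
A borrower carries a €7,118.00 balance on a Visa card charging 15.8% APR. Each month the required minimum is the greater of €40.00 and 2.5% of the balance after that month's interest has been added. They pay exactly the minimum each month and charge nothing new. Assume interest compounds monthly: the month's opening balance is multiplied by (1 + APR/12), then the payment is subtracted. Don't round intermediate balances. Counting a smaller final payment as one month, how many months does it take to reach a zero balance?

Monthly rate r = 15.8%/12 = 1.31667% = 0.0131667.
While 2.5% of the post-interest balance exceeds €40.00, each month B ← (B·(1+r))·(1 − 0.025), i.e. B shrinks by the factor (1+r)·0.975 = 0.98784.
This holds for months 1–124. Entering month 125 the balance is €1,560.85; 2.5% of the post-interest balance is now below €40.00, so the flat €40.00 minimum applies from here.
From month 125 a fixed €40.00 at rate r clears €1,560.85 in 56 more payments. Total: 124 + 56 = 180 months.

180 months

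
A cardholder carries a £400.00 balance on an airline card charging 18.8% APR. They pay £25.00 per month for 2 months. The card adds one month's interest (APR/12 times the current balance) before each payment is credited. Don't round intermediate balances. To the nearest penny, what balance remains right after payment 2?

Monthly rate r = 18.8%/12 = 1.56667% = 0.0156667.
Each month: B ← B·(1+r) − £25.00.
Month 1: interest £6.27; balance after payment £381.27.
Month 2: interest £5.97; balance after payment £362.24.

£362.24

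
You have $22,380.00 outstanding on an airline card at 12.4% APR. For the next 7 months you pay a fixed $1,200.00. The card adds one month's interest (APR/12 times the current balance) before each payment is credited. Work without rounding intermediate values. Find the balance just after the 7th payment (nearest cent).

$15,384.95

Monthly rate r = 12.4%/12 = 1.03333% = 0.0103333.
Each month: B ← B·(1+r) − $1,200.00.
Month 1: interest $231.26; balance after payment $21,411.26.
Month 2: interest $221.25; balance after payment $20,432.51.
Month 3: interest $211.14; balance after payment $19,443.65.
Month 4: interest $200.92; balance after payment $18,444.56.
Month 5: interest $190.59; balance after payment $17,435.16.
Month 6: interest $180.16; balance after payment $16,415.32.
Month 7: interest $169.62; balance after payment $15,384.95.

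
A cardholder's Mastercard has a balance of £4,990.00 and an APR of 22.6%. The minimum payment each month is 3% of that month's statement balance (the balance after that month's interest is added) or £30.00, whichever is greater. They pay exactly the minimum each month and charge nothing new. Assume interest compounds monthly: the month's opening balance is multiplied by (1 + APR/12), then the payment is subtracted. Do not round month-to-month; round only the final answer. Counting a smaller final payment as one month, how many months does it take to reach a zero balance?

190 months

Monthly rate r = 22.6%/12 = 1.88333% = 0.0188333.
While 3% of the post-interest balance exceeds £30.00, each month B ← (B·(1+r))·(1 − 0.03), i.e. B shrinks by the factor (1+r)·0.97 = 0.98827.
This holds for months 1–138. Entering month 139 the balance is £979.12; 3% of the post-interest balance is now below £30.00, so the flat £30.00 minimum applies from here.
From month 139 a fixed £30.00 at rate r clears £979.12 in 52 more payments. Total: 138 + 52 = 190 months.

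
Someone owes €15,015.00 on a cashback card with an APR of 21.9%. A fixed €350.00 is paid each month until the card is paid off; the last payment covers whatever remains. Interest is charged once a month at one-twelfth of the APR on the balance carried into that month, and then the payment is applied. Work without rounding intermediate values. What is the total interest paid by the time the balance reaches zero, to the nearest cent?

€14,547.05

Monthly rate r = 21.9%/12 = 1.825% = 0.01825.
Payoff takes n = ⌈−ln(1 − rB₀/P)/ln(1+r)⌉ = ⌈84.461⌉ = 85 payments; the last is €162.05.
Total paid = 84·€350.00 + €162.05 = €29,562.05.
Total interest = total paid − principal = €29,562.05 − €15,015.00 = €14,547.05.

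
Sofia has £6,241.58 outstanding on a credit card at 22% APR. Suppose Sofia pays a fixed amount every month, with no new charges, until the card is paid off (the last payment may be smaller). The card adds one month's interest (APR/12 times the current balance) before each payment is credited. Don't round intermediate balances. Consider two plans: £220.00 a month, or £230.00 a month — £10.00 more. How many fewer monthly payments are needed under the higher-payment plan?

3 fewer payments

Monthly rate r = 22%/12 = 1.83333% = 0.0183333.
At £220.00/mo: n = ⌈−ln(1 − rB₀/P)/ln(1+r)⌉ = 41 payments (last £91.93); total interest = total paid − £6,241.58 = £2,650.35.
At £230.00/mo: 38 payments (last £202.83); total interest £2,471.25.
Payments saved = 41 − 38 = 3.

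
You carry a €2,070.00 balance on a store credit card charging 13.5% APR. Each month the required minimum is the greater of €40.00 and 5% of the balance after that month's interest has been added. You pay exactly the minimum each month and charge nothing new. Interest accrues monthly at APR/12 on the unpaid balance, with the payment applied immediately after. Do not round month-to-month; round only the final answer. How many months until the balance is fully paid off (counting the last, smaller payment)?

47 months

Monthly rate r = 13.5%/12 = 1.125% = 0.01125.
While 5% of the post-interest balance exceeds €40.00, each month B ← (B·(1+r))·(1 − 0.05), i.e. B shrinks by the factor (1+r)·0.95 = 0.96069.
This holds for months 1–24. Entering month 25 the balance is €790.57; 5% of the post-interest balance is now below €40.00, so the flat €40.00 minimum applies from here.
From month 25 a fixed €40.00 at rate r clears €790.57 in 23 more payments. Total: 24 + 23 = 47 months.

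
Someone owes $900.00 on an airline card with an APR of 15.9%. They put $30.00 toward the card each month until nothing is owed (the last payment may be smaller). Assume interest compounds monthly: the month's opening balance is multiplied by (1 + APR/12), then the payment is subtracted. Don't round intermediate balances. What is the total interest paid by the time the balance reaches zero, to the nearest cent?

Monthly rate r = 15.9%/12 = 1.325% = 0.01325.
Payoff takes n = ⌈−ln(1 − rB₀/P)/ln(1+r)⌉ = ⌈38.492⌉ = 39 payments; the last is $14.80.
Total paid = 38·$30.00 + $14.80 = $1,154.80.
Total interest = total paid − principal = $1,154.80 − $900.00 = $254.80.

$254.80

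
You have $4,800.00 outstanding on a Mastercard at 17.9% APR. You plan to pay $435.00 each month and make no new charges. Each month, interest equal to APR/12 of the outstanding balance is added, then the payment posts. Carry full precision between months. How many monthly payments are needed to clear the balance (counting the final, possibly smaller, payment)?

13 months

Monthly rate r = 17.9%/12 = 1.49167% = 0.0149167.
Recurrence: B ← B·(1+r) − $435.00.
Month 1: interest $71.60; balance after payment $4,436.60.
Month 2: interest $66.18; balance after payment $4,067.78.
Closed form: n = −ln(1 − rB₀/P)/ln(1+r) = −ln(0.8354)/ln(1.01492) ≈ 12.146, so the balance reaches zero during payment 13.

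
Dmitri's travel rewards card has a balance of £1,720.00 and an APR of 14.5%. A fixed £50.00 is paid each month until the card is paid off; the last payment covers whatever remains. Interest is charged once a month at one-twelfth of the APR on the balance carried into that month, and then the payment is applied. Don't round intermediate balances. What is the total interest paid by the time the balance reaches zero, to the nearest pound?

Monthly rate r = 14.5%/12 = 1.20833% = 0.0120833.
Payoff takes n = ⌈−ln(1 − rB₀/P)/ln(1+r)⌉ = ⌈44.733⌉ = 45 payments; the last is £36.71.
Total paid = 44·£50.00 + £36.71 = £2,236.71.
Total interest = total paid − principal = £2,236.71 − £1,720.00 = £516.71.

£517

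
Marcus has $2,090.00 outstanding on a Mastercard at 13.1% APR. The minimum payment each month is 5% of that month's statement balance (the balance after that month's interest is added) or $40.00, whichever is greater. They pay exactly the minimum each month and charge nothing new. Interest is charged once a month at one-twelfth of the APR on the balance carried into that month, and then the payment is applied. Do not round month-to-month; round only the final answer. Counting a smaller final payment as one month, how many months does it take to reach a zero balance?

47 months

Monthly rate r = 13.1%/12 = 1.09167% = 0.0109167.
While 5% of the post-interest balance exceeds $40.00, each month B ← (B·(1+r))·(1 − 0.05), i.e. B shrinks by the factor (1+r)·0.95 = 0.96037.
This holds for months 1–25. Entering month 26 the balance is $760.54; 5% of the post-interest balance is now below $40.00, so the flat $40.00 minimum applies from here.
From month 26 a fixed $40.00 at rate r clears $760.54 in 22 more payments. Total: 25 + 22 = 47 months.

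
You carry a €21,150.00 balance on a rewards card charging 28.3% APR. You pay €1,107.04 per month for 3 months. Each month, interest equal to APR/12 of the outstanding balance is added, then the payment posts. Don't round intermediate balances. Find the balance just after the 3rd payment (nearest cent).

€19,281.87

Monthly rate r = 28.3%/12 = 2.35833% = 0.0235833.
Each month: B ← B·(1+r) − €1,107.04.
Month 1: interest €498.79; balance after payment €20,541.75.
Month 2: interest €484.44; balance after payment €19,919.15.
Month 3: interest €469.76; balance after payment €19,281.87.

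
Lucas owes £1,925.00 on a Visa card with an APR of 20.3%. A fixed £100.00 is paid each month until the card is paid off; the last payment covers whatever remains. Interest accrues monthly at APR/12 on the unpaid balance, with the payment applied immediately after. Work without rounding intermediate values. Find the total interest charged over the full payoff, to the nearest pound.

£424

Monthly rate r = 20.3%/12 = 1.69167% = 0.0169167.
Payoff takes n = ⌈−ln(1 − rB₀/P)/ln(1+r)⌉ = ⌈23.487⌉ = 24 payments; the last is £48.92.
Total paid = 23·£100.00 + £48.92 = £2,348.92.
Total interest = total paid − principal = £2,348.92 − £1,925.00 = £423.92.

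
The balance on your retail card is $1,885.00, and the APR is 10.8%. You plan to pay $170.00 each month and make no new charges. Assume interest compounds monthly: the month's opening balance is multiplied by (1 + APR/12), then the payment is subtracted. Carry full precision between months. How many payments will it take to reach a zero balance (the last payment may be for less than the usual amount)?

12 payments

Monthly rate r = 10.8%/12 = 0.9% = 0.009.
Recurrence: B ← B·(1+r) − $170.00.
Month 1: interest $16.97; balance after payment $1,731.96.
Month 2: interest $15.59; balance after payment $1,577.55.
Closed form: n = −ln(1 − rB₀/P)/ln(1+r) = −ln(0.90021)/ln(1.009) ≈ 11.734, so the balance reaches zero during payment 12.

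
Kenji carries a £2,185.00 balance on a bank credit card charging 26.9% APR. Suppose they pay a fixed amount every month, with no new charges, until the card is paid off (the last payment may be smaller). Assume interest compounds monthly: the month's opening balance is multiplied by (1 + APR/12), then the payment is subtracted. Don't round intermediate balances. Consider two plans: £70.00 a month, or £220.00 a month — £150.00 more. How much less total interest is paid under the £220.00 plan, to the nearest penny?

£1,298.96

Monthly rate r = 26.9%/12 = 2.24167% = 0.0224167.
At £70.00/mo: n = ⌈−ln(1 − rB₀/P)/ln(1+r)⌉ = 55 payments (last £18.81); total interest = total paid − £2,185.00 = £1,613.81.
At £220.00/mo: 12 payments (last £79.85); total interest £314.85.
Interest saved = £1,613.81 − £314.85 = £1,298.96.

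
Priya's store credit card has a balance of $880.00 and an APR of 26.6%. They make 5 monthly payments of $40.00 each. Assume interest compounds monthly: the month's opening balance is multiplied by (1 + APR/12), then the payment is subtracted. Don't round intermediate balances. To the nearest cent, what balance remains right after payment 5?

$772.89

Monthly rate r = 26.6%/12 = 2.21667% = 0.0221667.
Each month: B ← B·(1+r) − $40.00.
Month 1: interest $19.51; balance after payment $859.51.
Month 2: interest $19.05; balance after payment $838.56.
Month 3: interest $18.59; balance after payment $817.15.
Month 4: interest $18.11; balance after payment $795.26.
Month 5: interest $17.63; balance after payment $772.89.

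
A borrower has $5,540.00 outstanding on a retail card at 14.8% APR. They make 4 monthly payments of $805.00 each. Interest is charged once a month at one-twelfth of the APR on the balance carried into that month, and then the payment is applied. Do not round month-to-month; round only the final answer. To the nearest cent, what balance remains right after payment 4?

$2,538.34

Monthly rate r = 14.8%/12 = 1.23333% = 0.0123333.
Each month: B ← B·(1+r) − $805.00.
Month 1: interest $68.33; balance after payment $4,803.33.
Month 2: interest $59.24; balance after payment $4,057.57.
Month 3: interest $50.04; balance after payment $3,302.61.
Month 4: interest $40.73; balance after payment $2,538.34.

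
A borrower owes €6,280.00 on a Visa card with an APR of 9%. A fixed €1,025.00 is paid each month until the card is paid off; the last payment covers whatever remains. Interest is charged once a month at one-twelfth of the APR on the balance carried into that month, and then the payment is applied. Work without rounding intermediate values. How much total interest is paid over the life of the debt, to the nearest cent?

€173.74

Monthly rate r = 9%/12 = 0.75% = 0.0075.
Payoff takes n = ⌈−ln(1 − rB₀/P)/ln(1+r)⌉ = ⌈6.296⌉ = 7 payments; the last is €303.74.
Total paid = 6·€1,025.00 + €303.74 = €6,453.74.
Total interest = total paid − principal = €6,453.74 − €6,280.00 = €173.74.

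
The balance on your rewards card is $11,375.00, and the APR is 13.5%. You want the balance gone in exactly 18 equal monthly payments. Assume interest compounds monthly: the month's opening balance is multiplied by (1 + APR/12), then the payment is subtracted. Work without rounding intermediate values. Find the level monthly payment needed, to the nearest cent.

$701.62

Monthly rate r = 13.5%/12 = 1.125% = 0.01125.
Level-payment amortization: P = B₀·r / (1 − (1+r)^(−n)) = 11375.00·0.01125 / (1 − 1.01125^(−18)).
Denominator 1 − (1+r)^(−18) = 0.182389657.
P = 127.969 / 0.182389657 ≈ 701.62.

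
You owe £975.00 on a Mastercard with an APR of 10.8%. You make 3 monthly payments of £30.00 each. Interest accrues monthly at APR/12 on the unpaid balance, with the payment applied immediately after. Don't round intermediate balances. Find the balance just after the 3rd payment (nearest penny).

Monthly rate r = 10.8%/12 = 0.9% = 0.009.
Each month: B ← B·(1+r) − £30.00.
Month 1: interest £8.78; balance after payment £953.77.
Month 2: interest £8.58; balance after payment £932.36.
Month 3: interest £8.39; balance after payment £910.75.

£910.75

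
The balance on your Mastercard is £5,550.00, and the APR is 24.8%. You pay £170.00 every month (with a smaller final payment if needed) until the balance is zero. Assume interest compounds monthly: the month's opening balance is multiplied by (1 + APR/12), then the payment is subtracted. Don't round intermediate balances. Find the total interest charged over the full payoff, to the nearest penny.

Monthly rate r = 24.8%/12 = 2.06667% = 0.0206667.
Payoff takes n = ⌈−ln(1 − rB₀/P)/ln(1+r)⌉ = ⌈54.900⌉ = 55 payments; the last is £153.08.
Total paid = 54·£170.00 + £153.08 = £9,333.08.
Total interest = total paid − principal = £9,333.08 − £5,550.00 = £3,783.08.

£3,783.08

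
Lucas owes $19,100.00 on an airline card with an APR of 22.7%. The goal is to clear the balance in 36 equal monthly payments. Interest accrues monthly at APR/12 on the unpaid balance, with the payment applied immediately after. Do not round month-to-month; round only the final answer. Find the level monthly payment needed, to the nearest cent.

Monthly rate r = 22.7%/12 = 1.89167% = 0.0189167.
Level-payment amortization: P = B₀·r / (1 − (1+r)^(−n)) = 19100.00·0.0189167 / (1 − 1.01892^(−36)).
Denominator 1 − (1+r)^(−36) = 0.490659725.
P = 361.308 / 0.490659725 ≈ 736.37.

$736.37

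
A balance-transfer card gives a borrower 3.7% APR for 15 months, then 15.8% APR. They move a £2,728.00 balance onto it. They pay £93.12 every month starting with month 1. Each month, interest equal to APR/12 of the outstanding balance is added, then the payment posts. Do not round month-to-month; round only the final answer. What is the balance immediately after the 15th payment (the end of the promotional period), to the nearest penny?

Promo months 1–15 at r₀ = 3.7%/12 = 0.00308333; months 16+ at r₁ = 15.8%/12 = 0.0131667.
After month 15: iterate B ← B·(1+r₀) − £93.12 for 15 months → £1,429.58.

£1,429.58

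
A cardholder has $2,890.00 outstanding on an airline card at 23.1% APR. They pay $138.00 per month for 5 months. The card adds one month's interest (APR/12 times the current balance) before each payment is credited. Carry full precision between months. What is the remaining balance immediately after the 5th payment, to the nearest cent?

$2,462.00

Monthly rate r = 23.1%/12 = 1.925% = 0.01925.
Each month: B ← B·(1+r) − $138.00.
Month 1: interest $55.63; balance after payment $2,807.63.
Month 2: interest $54.05; balance after payment $2,723.68.
Month 3: interest $52.43; balance after payment $2,638.11.
Month 4: interest $50.78; balance after payment $2,550.89.
Month 5: interest $49.10; balance after payment $2,462.00.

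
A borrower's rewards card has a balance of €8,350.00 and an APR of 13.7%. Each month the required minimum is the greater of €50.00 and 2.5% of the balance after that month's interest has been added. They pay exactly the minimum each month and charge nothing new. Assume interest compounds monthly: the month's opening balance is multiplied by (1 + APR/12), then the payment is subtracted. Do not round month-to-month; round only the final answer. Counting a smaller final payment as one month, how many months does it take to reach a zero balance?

Monthly rate r = 13.7%/12 = 1.14167% = 0.0114167.
While 2.5% of the post-interest balance exceeds €50.00, each month B ← (B·(1+r))·(1 − 0.025), i.e. B shrinks by the factor (1+r)·0.975 = 0.98613.
This holds for months 1–104. Entering month 105 the balance is €1,953.88; 2.5% of the post-interest balance is now below €50.00, so the flat €50.00 minimum applies from here.
From month 105 a fixed €50.00 at rate r clears €1,953.88 in 53 more payments. Total: 104 + 53 = 157 months.

157 months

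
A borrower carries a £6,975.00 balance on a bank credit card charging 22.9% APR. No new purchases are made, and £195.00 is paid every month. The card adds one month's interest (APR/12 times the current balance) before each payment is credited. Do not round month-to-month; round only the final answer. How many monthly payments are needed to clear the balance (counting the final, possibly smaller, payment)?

61 payments

Monthly rate r = 22.9%/12 = 1.90833% = 0.0190833.
Recurrence: B ← B·(1+r) − £195.00.
Month 1: interest £133.11; balance after payment £6,913.11.
Month 2: interest £131.93; balance after payment £6,850.03.
Closed form: n = −ln(1 − rB₀/P)/ln(1+r) = −ln(0.3174)/ln(1.01908) ≈ 60.707, so the balance reaches zero during payment 61.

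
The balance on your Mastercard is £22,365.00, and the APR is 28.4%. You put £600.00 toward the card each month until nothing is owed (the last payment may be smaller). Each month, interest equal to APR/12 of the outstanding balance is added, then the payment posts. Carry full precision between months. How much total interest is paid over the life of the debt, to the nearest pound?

£32,493

Monthly rate r = 28.4%/12 = 2.36667% = 0.0236667.
Payoff takes n = ⌈−ln(1 − rB₀/P)/ln(1+r)⌉ = ⌈91.427⌉ = 92 payments; the last is £257.67.
Total paid = 91·£600.00 + £257.67 = £54,857.67.
Total interest = total paid − principal = £54,857.67 − £22,365.00 = £32,492.67.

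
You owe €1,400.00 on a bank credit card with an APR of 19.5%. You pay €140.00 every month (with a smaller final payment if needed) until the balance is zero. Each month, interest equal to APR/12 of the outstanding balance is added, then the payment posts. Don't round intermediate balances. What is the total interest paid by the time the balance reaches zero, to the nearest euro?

€140

Monthly rate r = 19.5%/12 = 1.625% = 0.01625.
Payoff takes n = ⌈−ln(1 − rB₀/P)/ln(1+r)⌉ = ⌈11.001⌉ = 12 payments; the last is €0.18.
Total paid = 11·€140.00 + €0.18 = €1,540.18.
Total interest = total paid − principal = €1,540.18 − €1,400.00 = €140.18.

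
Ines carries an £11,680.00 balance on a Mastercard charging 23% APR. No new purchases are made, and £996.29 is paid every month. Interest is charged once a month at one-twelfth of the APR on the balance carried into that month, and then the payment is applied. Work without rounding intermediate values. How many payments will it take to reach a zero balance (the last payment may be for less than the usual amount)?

14 months

Monthly rate r = 23%/12 = 1.91667% = 0.0191667.
Recurrence: B ← B·(1+r) − £996.29.
Month 1: interest £223.87; balance after payment £10,907.58.
Month 2: interest £209.06; balance after payment £10,120.35.
Closed form: n = −ln(1 − rB₀/P)/ln(1+r) = −ln(0.7753)/ln(1.01917) ≈ 13.405, so the balance reaches zero during payment 14.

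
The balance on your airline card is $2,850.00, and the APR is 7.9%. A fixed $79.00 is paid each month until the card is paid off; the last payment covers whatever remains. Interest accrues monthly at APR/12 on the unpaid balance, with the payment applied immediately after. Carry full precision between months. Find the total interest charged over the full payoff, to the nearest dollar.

$415

Monthly rate r = 7.9%/12 = 0.658333% = 0.00658333.
Payoff takes n = ⌈−ln(1 − rB₀/P)/ln(1+r)⌉ = ⌈41.323⌉ = 42 payments; the last is $25.59.
Total paid = 41·$79.00 + $25.59 = $3,264.59.
Total interest = total paid − principal = $3,264.59 − $2,850.00 = $414.59.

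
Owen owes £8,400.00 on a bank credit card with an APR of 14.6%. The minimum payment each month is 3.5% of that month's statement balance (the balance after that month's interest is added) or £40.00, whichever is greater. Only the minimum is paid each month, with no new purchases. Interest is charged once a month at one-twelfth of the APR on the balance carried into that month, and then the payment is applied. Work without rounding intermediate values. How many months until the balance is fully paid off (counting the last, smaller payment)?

Monthly rate r = 14.6%/12 = 1.21667% = 0.0121667.
While 3.5% of the post-interest balance exceeds £40.00, each month B ← (B·(1+r))·(1 − 0.035), i.e. B shrinks by the factor (1+r)·0.965 = 0.97674.
This holds for months 1–86. Entering month 87 the balance is £1,109.95; 3.5% of the post-interest balance is now below £40.00, so the flat £40.00 minimum applies from here.
From month 87 a fixed £40.00 at rate r clears £1,109.95 in 35 more payments. Total: 86 + 35 = 121 months.

121 months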